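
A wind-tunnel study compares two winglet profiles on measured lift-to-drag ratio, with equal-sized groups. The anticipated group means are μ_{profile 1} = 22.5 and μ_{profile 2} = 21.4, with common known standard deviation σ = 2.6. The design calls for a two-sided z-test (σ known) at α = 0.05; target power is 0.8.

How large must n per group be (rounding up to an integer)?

Standardized effect: d = |μ_{profile 1} − μ_{profile 2}| / σ = |22.5 − 21.4| / 2.6 = 0.4231
For power 0.8 need Φ(δ − z_{0.025}) = 0.8, so δ = z_{0.025} + z_{0.20} = 1.960 + 0.842 = 2.802.
(Ignoring the negligible lower-tail rejection probability gives the usual closed-form inversion.)
δ = d·√(n/2) ⇒ n = 2(δ/d)² = 2 × (2.802 / 0.4231)² = 87.70.
Rounding up, n = 88 per group.

n = 88 per group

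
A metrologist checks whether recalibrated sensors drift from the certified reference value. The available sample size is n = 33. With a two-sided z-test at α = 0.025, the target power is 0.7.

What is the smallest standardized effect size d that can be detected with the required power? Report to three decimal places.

d ≈ 0.481

Need Φ(δ − 2.241) = 0.7, so δ = 2.241 + 0.524 = 2.766.
(The second rejection-region term Φ(−δ − z_{α/2}) is negligible and dropped.)
δ = d·√n ⇒ d = δ/√n = 2.766/√33 = 0.4815.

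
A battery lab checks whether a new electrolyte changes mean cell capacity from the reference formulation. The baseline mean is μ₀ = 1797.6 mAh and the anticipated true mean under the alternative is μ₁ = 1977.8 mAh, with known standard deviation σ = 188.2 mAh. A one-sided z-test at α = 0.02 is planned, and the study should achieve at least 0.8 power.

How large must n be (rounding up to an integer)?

Standardized effect: d = |μ₁ − μ₀| / σ = |1977.8 − 1797.6| / 188.2 = 0.9575
For power 0.8 need Φ(δ − z_{0.02}) = 0.8, so δ = z_{0.02} + z_{0.20} = 2.054 + 0.842 = 2.895.
δ = d·√n ⇒ n = (δ/d)² = (2.895 / 0.9575)² = 9.14.
Round up to the next whole unit.

n = 10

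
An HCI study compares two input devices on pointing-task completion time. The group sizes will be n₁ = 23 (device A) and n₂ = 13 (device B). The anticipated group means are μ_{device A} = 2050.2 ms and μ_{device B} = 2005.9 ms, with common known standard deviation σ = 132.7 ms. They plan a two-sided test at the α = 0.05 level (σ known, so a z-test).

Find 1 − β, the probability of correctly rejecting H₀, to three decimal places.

Power ≈ 0.161

Standardized effect: d = |μ_{device A} − μ_{device B}| / σ = |2050.2 − 2005.9| / 132.7 = 0.3338
Noncentrality parameter: δ = d / √(1/n₁ + 1/n₂) = 0.3338 / √(1/23 + 1/13) = 0.9621
Critical value for a two-sided test at α = 0.05: z_{α/2} = 1.960.
Power = Φ(δ − 1.960) + Φ(−δ − 1.960) = Φ(-0.998) + Φ(-2.922) = 0.1592 + 0.0017 = 0.1609.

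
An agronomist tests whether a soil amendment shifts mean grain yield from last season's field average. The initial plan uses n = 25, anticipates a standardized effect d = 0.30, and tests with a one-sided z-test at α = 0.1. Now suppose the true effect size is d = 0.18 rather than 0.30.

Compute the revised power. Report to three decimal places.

Power ≈ 0.351

With d = 0.18: δ = d·√n = 0.18 × √25 = 0.9000. Critical value z_{0.1} = 1.282.
Revised power = Φ(δ − 1.282) = Φ(-0.382) = 0.3514.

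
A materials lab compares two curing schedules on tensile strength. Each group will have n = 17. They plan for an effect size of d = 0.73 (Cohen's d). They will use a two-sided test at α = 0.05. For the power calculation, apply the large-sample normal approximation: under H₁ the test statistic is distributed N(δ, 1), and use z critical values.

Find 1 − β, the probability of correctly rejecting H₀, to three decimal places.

Noncentrality parameter: δ = d·√(n/2) = 0.73 × √(17/2) = 2.1283
Critical value for a two-sided test at α = 0.05: z_{α/2} = 1.960.
Power = Φ(δ − 1.960) + Φ(−δ − 1.960) = Φ(0.168) + Φ(-4.088) = 0.5668 + 0.0000 = 0.5669.

Power ≈ 0.567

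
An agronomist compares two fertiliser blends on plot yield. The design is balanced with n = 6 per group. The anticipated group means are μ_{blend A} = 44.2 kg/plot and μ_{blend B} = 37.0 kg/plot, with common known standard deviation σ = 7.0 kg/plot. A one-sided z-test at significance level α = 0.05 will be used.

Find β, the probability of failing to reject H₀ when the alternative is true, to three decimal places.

Standardized effect: d = |μ_{blend A} − μ_{blend B}| / σ = |44.2 − 37.0| / 7.0 = 1.0286
Noncentrality parameter: δ = d·√(n/2) = 1.0286 × √(6/2) = 1.7815
One-sided α = 0.05 → critical value z_{0.05} = 1.645.
Power = P(Z > 1.645 − δ) = Φ(0.137) = 0.5544.
Type II error: β = 1 − power = 1 − 0.5544 = 0.4456.

β ≈ 0.446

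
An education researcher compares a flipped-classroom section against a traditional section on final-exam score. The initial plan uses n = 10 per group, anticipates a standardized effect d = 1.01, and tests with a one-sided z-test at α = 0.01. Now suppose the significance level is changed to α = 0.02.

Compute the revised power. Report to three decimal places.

δ = d·√(n/2) = 1.01 × √(10/2) = 2.2584 (unchanged). New critical value: z_{0.02} = 2.054.
Revised power = P(Z > 2.054 − δ) = Φ(0.205) = 0.5811.

Power ≈ 0.581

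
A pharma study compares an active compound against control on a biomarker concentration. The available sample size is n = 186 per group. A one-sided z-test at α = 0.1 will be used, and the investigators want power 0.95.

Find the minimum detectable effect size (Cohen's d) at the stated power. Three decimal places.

Need Φ(δ − 1.282) = 0.95, so δ = 1.282 + 1.645 = 2.926.
δ = d·√(n/2) ⇒ d = δ/√(n/2) = 2.926/√(186/2) = 0.3035.

d ≈ 0.303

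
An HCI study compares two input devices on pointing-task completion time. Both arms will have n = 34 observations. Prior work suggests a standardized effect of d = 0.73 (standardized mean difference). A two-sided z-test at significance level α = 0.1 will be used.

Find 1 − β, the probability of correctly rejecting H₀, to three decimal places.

Noncentrality parameter: δ = d·√(n/2) = 0.73 × √(34/2) = 3.0099
Two-sided α = 0.1 → critical value z_{0.05} = 1.645.
Power = Φ(δ − 1.645) + Φ(−δ − 1.645) = Φ(1.365) + Φ(-4.655) = 0.9139 + 0.0000 = 0.9139.

Power ≈ 0.914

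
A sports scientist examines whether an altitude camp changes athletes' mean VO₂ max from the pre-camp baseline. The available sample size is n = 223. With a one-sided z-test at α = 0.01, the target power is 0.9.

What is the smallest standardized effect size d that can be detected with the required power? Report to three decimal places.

Required noncentrality: δ = z_{0.01} + z_{0.10} = 2.326 + 1.282 = 3.608.
δ = d·√n ⇒ d = δ/√n = 3.608/√223 = 0.2416.

d ≈ 0.242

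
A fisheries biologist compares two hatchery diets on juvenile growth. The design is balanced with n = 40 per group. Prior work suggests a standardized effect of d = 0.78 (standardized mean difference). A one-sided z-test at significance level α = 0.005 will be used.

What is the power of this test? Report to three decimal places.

Power ≈ 0.819

Noncentrality parameter: λ = d·√(n/2) = 0.78 × √(40/2) = 3.4883
One-sided α = 0.005 → critical value z_{0.005} = 2.576.
Power = Φ(λ − 2.576) = Φ(0.912) = 0.8192.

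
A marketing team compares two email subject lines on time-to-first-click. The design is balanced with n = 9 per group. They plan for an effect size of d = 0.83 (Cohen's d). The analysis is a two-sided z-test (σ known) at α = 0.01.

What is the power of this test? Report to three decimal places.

Power ≈ 0.208

Noncentrality parameter: δ = d·√(n/2) = 0.83 × √(9/2) = 1.7607
Critical value for a two-sided test at α = 0.01: z_{α/2} = 2.576.
Power = Φ(δ − 2.576) + Φ(−δ − 2.576) = Φ(-0.815) + Φ(-4.337) = 0.2075 + 0.0000 = 0.2075.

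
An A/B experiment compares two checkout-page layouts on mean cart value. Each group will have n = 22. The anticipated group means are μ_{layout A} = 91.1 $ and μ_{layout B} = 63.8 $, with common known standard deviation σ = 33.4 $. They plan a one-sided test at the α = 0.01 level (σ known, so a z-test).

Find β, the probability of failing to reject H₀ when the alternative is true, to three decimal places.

Standardized effect: d = |μ_{layout A} − μ_{layout B}| / σ = |91.1 − 63.8| / 33.4 = 0.8174
Noncentrality parameter: δ = d·√(n/2) = 0.8174 × √(22/2) = 2.7109
One-sided α = 0.01 → critical value z_{0.01} = 2.326.
Power = Φ(δ − 2.326) = Φ(0.385) = 0.6497.
Type II error: β = 1 − power = 1 − 0.6497 = 0.3503.

β ≈ 0.350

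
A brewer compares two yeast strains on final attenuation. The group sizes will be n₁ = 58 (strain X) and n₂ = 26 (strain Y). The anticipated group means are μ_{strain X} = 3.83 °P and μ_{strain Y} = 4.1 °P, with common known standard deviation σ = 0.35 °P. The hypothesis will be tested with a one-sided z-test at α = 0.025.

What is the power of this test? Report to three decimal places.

Standardized effect: d = |μ_{strain X} − μ_{strain Y}| / σ = |3.83 − 4.1| / 0.35 = 0.7714
Noncentrality parameter: δ = d / √(1/n₁ + 1/n₂) = 0.7714 / √(1/58 + 1/26) = 3.2686
One-sided α = 0.025 → critical value z_{0.025} = 1.960.
Power = P(Z > 1.960 − δ) = Φ(1.309) = 0.9047.

Power ≈ 0.905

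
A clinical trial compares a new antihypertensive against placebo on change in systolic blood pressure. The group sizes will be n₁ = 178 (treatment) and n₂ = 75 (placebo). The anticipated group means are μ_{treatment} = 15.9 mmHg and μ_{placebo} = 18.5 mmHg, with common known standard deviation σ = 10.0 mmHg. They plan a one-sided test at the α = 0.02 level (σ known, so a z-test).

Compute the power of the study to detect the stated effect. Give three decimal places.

Standardized effect: d = |μ_{treatment} − μ_{placebo}| / σ = |15.9 − 18.5| / 10.0 = 0.2600
Noncentrality parameter: δ = d / √(1/n₁ + 1/n₂) = 0.2600 / √(1/178 + 1/75) = 1.8887
Critical value for a one-sided test at α = 0.02: z_α = 2.054.
Power = P(Z > 2.054 − δ) = Φ(-0.165) = 0.4344.

Power ≈ 0.434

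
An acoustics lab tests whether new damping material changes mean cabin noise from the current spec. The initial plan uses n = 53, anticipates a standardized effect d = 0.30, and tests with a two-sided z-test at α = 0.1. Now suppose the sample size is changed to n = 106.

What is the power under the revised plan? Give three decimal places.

Power ≈ 0.926

With n = 106: δ = d·√n = 0.30 × √106 = 3.0887. Critical value z_{0.05} = 1.645.
Revised power = Φ(δ − 1.645) + Φ(−δ − 1.645) = Φ(1.444) + Φ(-4.734) = 0.9256 + 0.0000 = 0.9256.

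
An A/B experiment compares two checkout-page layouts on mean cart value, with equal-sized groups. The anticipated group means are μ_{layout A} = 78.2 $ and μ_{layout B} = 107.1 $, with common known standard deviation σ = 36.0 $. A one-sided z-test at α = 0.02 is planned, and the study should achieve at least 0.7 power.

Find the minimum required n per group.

Standardized effect: d = |μ_{layout A} − μ_{layout B}| / σ = |78.2 − 107.1| / 36.0 = 0.8028
Set Φ(δ − 2.054) = 0.7; then δ − 2.054 = Φ⁻¹(0.7) = 0.524, giving δ = 2.578.
δ = d·√(n/2) ⇒ n = 2(δ/d)² = 2 × (2.578 / 0.8028)² = 20.63.
Rounding up, n = 21 per group.

n = 21 per group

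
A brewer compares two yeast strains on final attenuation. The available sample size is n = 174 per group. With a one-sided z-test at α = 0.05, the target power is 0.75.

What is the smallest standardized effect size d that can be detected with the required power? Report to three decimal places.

d ≈ 0.249

Need Φ(δ − 1.645) = 0.75, so δ = 1.645 + 0.674 = 2.319.
δ = d·√(n/2) ⇒ d = δ/√(n/2) = 2.319/√(174/2) = 0.2487.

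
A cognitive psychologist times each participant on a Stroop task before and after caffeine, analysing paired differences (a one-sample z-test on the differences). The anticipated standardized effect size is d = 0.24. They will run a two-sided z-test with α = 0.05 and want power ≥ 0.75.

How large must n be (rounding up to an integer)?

Set Φ(δ − 1.960) = 0.75; then δ − 1.960 = Φ⁻¹(0.75) = 0.674, giving δ = 2.634.
(Ignoring the negligible lower-tail rejection probability gives the usual closed-form inversion.)
δ = d·√n ⇒ n = (δ/d)² = (2.634 / 0.24)² = 120.49.
Round up to the next whole unit.

n = 121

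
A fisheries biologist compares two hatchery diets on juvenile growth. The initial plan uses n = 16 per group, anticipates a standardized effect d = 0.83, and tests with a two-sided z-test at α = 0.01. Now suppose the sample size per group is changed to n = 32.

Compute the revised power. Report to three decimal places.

Power ≈ 0.772

With n = 32 per group: δ = d·√(n/2) = 0.83 × √(32/2) = 3.3200. Critical value z_{0.005} = 2.576.
Revised power = Φ(δ − 2.576) + Φ(−δ − 2.576) = Φ(0.744) + Φ(-5.896) = 0.7716 + 0.0000 = 0.7716.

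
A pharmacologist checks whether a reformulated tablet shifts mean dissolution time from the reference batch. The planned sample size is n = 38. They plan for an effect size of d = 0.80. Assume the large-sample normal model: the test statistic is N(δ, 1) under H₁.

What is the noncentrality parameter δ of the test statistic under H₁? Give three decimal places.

δ ≈ 4.932

δ = d·√n = 0.80 × √38 = 4.9315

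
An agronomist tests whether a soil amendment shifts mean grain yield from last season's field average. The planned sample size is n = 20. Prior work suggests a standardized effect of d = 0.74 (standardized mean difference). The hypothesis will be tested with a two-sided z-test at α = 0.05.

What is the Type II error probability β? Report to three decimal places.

β ≈ 0.089

Noncentrality parameter: δ = d·√n = 0.74 × √20 = 3.3094
Two-sided α = 0.05 → critical value z_{0.025} = 1.960.
Power = Φ(δ − 1.960) + Φ(−δ − 1.960) = Φ(1.349) + Φ(-5.269) = 0.9114 + 0.0000 = 0.9114.
Type II error: β = 1 − power = 1 − 0.9114 = 0.0886.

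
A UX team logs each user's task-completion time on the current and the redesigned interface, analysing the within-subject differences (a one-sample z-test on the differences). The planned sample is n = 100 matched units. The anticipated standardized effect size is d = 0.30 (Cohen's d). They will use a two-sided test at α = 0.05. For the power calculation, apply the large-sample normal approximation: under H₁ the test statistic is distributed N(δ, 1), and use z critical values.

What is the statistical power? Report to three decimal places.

Noncentrality parameter: λ = d·√n = 0.30 × √100 = 3.0000
Critical value for a two-sided test at α = 0.05: z_{α/2} = 1.960.
Power = Φ(λ − 1.960) + Φ(−λ − 1.960) = Φ(1.040) + Φ(-4.960) = 0.8508 + 0.0000 = 0.8508.

Power ≈ 0.851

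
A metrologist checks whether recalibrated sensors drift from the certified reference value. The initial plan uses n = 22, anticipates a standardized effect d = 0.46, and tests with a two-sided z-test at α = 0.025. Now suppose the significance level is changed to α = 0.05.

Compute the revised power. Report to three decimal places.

δ = d·√n = 0.46 × √22 = 2.1576 (unchanged). New critical value: z_{0.025} = 1.960.
Revised power = Φ(δ − 1.960) + Φ(−δ − 1.960) = Φ(0.198) + Φ(-4.118) = 0.5783 + 0.0000 = 0.5784.

Power ≈ 0.578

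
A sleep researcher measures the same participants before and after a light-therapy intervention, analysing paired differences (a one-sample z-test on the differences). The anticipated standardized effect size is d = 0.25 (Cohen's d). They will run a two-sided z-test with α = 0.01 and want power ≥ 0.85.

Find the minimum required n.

Set Φ(δ − 2.576) = 0.85; then δ − 2.576 = Φ⁻¹(0.85) = 1.036, giving δ = 3.612.
(For δ > 0 the lower-tail rejection region contributes negligibly to power, so the one-term inversion is standard.)
δ = d·√n ⇒ n = (δ/d)² = (3.612 / 0.25)² = 208.78.
Round up to the next whole unit.

n = 209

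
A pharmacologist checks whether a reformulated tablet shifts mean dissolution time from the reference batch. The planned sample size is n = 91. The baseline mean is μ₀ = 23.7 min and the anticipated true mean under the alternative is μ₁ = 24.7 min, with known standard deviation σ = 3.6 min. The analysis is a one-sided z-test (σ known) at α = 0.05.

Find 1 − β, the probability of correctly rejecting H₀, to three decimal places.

Power ≈ 0.843

Standardized effect: d = |μ₁ − μ₀| / σ = |24.7 − 23.7| / 3.6 = 0.2778
Noncentrality parameter: δ = d·√n = 0.2778 × √91 = 2.6498
Critical value for a one-sided test at α = 0.05: z_α = 1.645.
Power = Φ(δ − 1.645) = Φ(1.005) = 0.8425.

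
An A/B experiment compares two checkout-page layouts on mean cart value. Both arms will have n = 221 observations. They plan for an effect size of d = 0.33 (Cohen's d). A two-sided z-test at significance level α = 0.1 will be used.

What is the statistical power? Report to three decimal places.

Noncentrality parameter: δ = d·√(n/2) = 0.33 × √(221/2) = 3.4689
Two-sided α = 0.1 → critical value z_{0.05} = 1.645.
Power = Φ(δ − 1.645) + Φ(−δ − 1.645) = Φ(1.824) + Φ(-5.114) = 0.9659 + 0.0000 = 0.9659.

Power ≈ 0.966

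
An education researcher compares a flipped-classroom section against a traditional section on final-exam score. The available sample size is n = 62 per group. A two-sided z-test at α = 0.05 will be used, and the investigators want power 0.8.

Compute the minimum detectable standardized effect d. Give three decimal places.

Required noncentrality: δ = z_{0.025} + z_{0.20} = 1.960 + 0.842 = 2.802.
(The second rejection-region term Φ(−δ − z_{α/2}) is negligible and dropped.)
δ = d·√(n/2) ⇒ d = δ/√(n/2) = 2.802/√(62/2) = 0.5032.

d ≈ 0.503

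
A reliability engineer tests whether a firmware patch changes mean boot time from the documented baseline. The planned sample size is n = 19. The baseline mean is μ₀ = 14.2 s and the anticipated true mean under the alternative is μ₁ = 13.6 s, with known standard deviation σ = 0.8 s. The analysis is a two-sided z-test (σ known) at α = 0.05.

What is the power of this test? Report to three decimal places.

Power ≈ 0.905

Standardized effect: d = |μ₁ − μ₀| / σ = |13.6 − 14.2| / 0.8 = 0.7500
Noncentrality parameter: δ = d·√n = 0.7500 × √19 = 3.2692
Two-sided α = 0.05 → critical value z_{0.025} = 1.960.
Power = Φ(δ − 1.960) + Φ(−δ − 1.960) = Φ(1.309) + Φ(-5.229) = 0.9048 + 0.0000 = 0.9048.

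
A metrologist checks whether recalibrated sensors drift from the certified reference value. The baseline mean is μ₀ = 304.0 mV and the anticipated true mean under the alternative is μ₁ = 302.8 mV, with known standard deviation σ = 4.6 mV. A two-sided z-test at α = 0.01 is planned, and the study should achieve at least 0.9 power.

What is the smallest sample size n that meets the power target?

n = 219

Standardized effect: d = |μ₁ − μ₀| / σ = |302.8 − 304.0| / 4.6 = 0.2609
Set Φ(δ − 2.576) = 0.9; then δ − 2.576 = Φ⁻¹(0.9) = 1.282, giving δ = 3.857.
(The Φ(−δ − z_{α/2}) term is vanishingly small for δ > 0 and is dropped in the standard sample-size formula.)
δ = d·√n ⇒ n = (δ/d)² = (3.857 / 0.2609)² = 218.64.
Rounding up, n = 219.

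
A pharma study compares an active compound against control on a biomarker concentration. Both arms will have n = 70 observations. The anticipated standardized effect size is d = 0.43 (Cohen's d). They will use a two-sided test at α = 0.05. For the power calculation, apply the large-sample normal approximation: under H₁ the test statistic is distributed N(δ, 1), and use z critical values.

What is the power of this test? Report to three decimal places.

Power ≈ 0.720

Noncentrality parameter: δ = d·√(n/2) = 0.43 × √(70/2) = 2.5439
Critical value for a two-sided test at α = 0.05: z_{α/2} = 1.960.
Power = Φ(δ − 1.960) + Φ(−δ − 1.960) = Φ(0.584) + Φ(-4.504) = 0.7204 + 0.0000 = 0.7204.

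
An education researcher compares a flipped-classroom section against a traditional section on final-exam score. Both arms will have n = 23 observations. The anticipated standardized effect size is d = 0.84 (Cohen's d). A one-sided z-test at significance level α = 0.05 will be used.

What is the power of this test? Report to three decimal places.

Power ≈ 0.886

Noncentrality parameter: δ = d·√(n/2) = 0.84 × √(23/2) = 2.8486
Critical value for a one-sided test at α = 0.05: z_α = 1.645.
Power = P(Z > 1.645 − δ) = Φ(1.204) = 0.8857.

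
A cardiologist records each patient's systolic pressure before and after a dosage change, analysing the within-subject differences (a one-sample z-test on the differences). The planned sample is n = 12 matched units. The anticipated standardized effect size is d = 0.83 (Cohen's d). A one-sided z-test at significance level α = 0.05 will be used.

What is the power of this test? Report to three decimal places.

Noncentrality parameter: δ = d·√n = 0.83 × √12 = 2.8752
One-sided α = 0.05 → critical value z_{0.05} = 1.645.
Power = Φ(δ − 1.645) = Φ(1.230) = 0.8907.

Power ≈ 0.891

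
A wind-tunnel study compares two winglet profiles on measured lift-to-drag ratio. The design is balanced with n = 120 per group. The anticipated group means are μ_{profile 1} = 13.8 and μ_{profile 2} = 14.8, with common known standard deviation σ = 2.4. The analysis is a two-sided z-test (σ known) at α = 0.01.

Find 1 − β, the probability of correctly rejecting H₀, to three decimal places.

Standardized effect: d = |μ_{profile 1} − μ_{profile 2}| / σ = |13.8 − 14.8| / 2.4 = 0.4167
Noncentrality parameter: λ = d·√(n/2) = 0.4167 × √(120/2) = 3.2275
Two-sided α = 0.01 → critical value z_{0.005} = 2.576.
Power = Φ(λ − 2.576) + Φ(−λ − 2.576) = Φ(0.652) + Φ(-5.803) = 0.7427 + 0.0000 = 0.7427.

Power ≈ 0.743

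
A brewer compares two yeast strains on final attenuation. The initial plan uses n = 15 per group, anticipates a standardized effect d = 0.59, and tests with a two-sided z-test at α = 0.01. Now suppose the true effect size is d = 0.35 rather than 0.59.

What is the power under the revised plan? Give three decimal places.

With d = 0.35: δ = d·√(n/2) = 0.35 × √(15/2) = 0.9585. Critical value z_{0.005} = 2.576.
Revised power = Φ(δ − 2.576) + Φ(−δ − 2.576) = Φ(-1.617) + Φ(-3.534) = 0.0529 + 0.0002 = 0.0531.

Power ≈ 0.053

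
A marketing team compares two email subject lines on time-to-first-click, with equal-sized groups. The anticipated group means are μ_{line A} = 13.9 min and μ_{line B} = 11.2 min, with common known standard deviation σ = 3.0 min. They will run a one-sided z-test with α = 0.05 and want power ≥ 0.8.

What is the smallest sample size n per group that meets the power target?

Standardized effect: d = |μ_{line A} − μ_{line B}| / σ = |13.9 − 11.2| / 3.0 = 0.9000
For power 0.8 need Φ(δ − z_{0.05}) = 0.8, so δ = z_{0.05} + z_{0.20} = 1.645 + 0.842 = 2.486.
δ = d·√(n/2) ⇒ n = 2(δ/d)² = 2 × (2.486 / 0.9000)² = 15.27.
Rounding up, n = 16 per group.

n = 16 per group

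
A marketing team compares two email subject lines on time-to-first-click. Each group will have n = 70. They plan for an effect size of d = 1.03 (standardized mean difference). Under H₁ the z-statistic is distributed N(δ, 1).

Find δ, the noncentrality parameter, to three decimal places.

δ ≈ 6.094

δ = d·√(n/2) = 1.03 × √(70/2) = 6.0936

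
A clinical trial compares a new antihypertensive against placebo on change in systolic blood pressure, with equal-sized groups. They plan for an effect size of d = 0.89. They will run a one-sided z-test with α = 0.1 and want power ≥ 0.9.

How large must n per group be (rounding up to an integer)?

Set Φ(δ − 1.282) = 0.9; then δ − 1.282 = Φ⁻¹(0.9) = 1.282, giving δ = 2.563.
δ = d·√(n/2) ⇒ n = 2(δ/d)² = 2 × (2.563 / 0.89)² = 16.59.
Rounding up, n = 17 per group.

n = 17 per group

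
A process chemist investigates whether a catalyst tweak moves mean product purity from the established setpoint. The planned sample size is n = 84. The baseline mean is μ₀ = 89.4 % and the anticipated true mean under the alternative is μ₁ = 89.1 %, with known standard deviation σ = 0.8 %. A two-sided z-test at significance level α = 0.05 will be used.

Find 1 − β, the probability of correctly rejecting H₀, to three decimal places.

Power ≈ 0.930

Standardized effect: d = |μ₁ − μ₀| / σ = |89.1 − 89.4| / 0.8 = 0.3750
Noncentrality parameter: δ = d·√n = 0.3750 × √84 = 3.4369
Critical value for a two-sided test at α = 0.05: z_{α/2} = 1.960.
Power = Φ(δ − 1.960) + Φ(−δ − 1.960) = Φ(1.477) + Φ(-5.397) = 0.9302 + 0.0000 = 0.9302.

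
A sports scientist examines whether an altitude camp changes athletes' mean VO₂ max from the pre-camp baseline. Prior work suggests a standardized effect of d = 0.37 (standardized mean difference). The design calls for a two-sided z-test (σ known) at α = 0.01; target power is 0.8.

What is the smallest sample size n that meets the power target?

Set Φ(δ − 2.576) = 0.8; then δ − 2.576 = Φ⁻¹(0.8) = 0.842, giving δ = 3.417.
(For δ > 0 the lower-tail rejection region contributes negligibly to power, so the one-term inversion is standard.)
δ = d·√n ⇒ n = (δ/d)² = (3.417 / 0.37)² = 85.31.
Round up to the next whole unit.

n = 86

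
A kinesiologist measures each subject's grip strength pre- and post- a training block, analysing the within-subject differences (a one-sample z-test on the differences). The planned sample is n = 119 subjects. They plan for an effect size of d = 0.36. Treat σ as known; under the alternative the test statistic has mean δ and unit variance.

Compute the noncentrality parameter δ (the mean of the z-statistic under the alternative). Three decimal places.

δ ≈ 3.927

The noncentrality parameter scales effect size by the design's sample-size factor: δ = d·√n = 0.36 × √119 = 3.9271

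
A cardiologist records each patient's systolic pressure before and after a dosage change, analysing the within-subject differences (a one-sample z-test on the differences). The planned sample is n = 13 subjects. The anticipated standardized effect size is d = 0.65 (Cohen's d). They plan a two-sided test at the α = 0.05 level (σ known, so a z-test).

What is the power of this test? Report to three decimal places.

Power ≈ 0.649

Noncentrality parameter: δ = d·√n = 0.65 × √13 = 2.3436
Two-sided α = 0.05 → critical value z_{0.025} = 1.960.
Power = Φ(δ − 1.960) + Φ(−δ − 1.960) = Φ(0.384) + Φ(-4.304) = 0.6494 + 0.0000 = 0.6494.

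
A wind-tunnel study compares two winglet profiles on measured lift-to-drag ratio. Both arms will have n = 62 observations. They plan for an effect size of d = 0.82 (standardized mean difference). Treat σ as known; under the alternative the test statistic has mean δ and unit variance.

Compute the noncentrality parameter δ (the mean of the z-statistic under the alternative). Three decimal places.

δ = d·√(n/2) = 0.82 × √(62/2) = 4.5656

δ ≈ 4.566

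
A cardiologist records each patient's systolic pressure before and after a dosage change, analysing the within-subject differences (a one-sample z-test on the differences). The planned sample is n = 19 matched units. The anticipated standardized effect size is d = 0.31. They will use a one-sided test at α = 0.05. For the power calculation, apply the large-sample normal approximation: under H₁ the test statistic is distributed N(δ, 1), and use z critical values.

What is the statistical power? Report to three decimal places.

Noncentrality parameter: λ = d·√n = 0.31 × √19 = 1.3513
One-sided α = 0.05 → critical value z_{0.05} = 1.645.
Power = P(Z > 1.645 − λ) = Φ(-0.294) = 0.3845.

Power ≈ 0.385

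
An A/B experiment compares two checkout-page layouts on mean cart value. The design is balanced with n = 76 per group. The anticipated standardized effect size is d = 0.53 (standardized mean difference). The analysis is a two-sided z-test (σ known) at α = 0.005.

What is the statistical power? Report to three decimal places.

Power ≈ 0.677

Noncentrality parameter: δ = d·√(n/2) = 0.53 × √(76/2) = 3.2671
Critical value for a two-sided test at α = 0.005: z_{α/2} = 2.807.
Power = Φ(δ − 2.807) + Φ(−δ − 2.807) = Φ(0.460) + Φ(-6.074) = 0.6773 + 0.0000 = 0.6773.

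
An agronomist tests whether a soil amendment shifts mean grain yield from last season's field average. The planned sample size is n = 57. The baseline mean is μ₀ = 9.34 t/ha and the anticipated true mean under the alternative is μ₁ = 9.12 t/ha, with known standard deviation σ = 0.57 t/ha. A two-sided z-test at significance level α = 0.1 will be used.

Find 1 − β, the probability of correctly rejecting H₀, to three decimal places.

Standardized effect: d = |μ₁ − μ₀| / σ = |9.12 − 9.34| / 0.57 = 0.3860
Noncentrality parameter: δ = d·√n = 0.3860 × √57 = 2.9140
Critical value for a two-sided test at α = 0.1: z_{α/2} = 1.645.
Power = Φ(δ − 1.645) + Φ(−δ − 1.645) = Φ(1.269) + Φ(-4.559) = 0.8978 + 0.0000 = 0.8978.

Power ≈ 0.898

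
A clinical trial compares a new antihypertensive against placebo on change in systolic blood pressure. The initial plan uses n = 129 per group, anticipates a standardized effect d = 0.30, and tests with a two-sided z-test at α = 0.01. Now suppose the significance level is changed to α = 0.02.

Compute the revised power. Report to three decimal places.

Power ≈ 0.533

δ = d·√(n/2) = 0.30 × √(129/2) = 2.4094 (unchanged). New critical value: z_{0.01} = 2.326.
Revised power = Φ(δ − 2.326) + Φ(−δ − 2.326) = Φ(0.083) + Φ(-4.736) = 0.5331 + 0.0000 = 0.5331.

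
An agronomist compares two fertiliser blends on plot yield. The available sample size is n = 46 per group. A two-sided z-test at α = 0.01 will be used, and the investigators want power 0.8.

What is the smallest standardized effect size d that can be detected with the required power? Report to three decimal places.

Required noncentrality: δ = z_{0.005} + z_{0.20} = 2.576 + 0.842 = 3.417.
(Lower-tail contribution to power is negligible for δ > 0.)
δ = d·√(n/2) ⇒ d = δ/√(n/2) = 3.417/√(46/2) = 0.7126.

d ≈ 0.713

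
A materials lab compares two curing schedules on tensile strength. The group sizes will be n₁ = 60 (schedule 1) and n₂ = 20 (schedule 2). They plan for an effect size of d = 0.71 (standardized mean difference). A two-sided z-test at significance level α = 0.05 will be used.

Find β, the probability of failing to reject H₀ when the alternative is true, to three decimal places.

Noncentrality parameter: δ = d / √(1/n₁ + 1/n₂) = 0.71 / √(1/60 + 1/20) = 2.7498
Critical value for a two-sided test at α = 0.05: z_{α/2} = 1.960.
Power = Φ(δ − 1.960) + Φ(−δ − 1.960) = Φ(0.790) + Φ(-4.710) = 0.7852 + 0.0000 = 0.7852.
Type II error: β = 1 − power = 1 − 0.7852 = 0.2148.

β ≈ 0.215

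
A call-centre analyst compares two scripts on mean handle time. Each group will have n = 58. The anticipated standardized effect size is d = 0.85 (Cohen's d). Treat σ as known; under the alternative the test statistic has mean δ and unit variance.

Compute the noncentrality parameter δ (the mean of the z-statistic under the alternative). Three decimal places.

δ ≈ 4.577

The noncentrality parameter scales effect size by the design's sample-size factor: δ = d·√(n/2) = 0.85 × √(58/2) = 4.5774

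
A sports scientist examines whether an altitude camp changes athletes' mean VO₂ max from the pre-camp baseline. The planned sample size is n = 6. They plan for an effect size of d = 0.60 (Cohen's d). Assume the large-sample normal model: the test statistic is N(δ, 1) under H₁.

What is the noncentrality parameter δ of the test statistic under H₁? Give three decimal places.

The noncentrality parameter scales effect size by the design's sample-size factor: δ = d·√n = 0.60 × √6 = 1.4697

δ ≈ 1.470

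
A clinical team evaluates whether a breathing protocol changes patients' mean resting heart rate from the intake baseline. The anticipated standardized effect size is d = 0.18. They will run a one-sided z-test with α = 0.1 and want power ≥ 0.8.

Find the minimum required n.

n = 140

For power 0.8 need Φ(δ − z_{0.1}) = 0.8, so δ = z_{0.1} + z_{0.20} = 1.282 + 0.842 = 2.123.
δ = d·√n ⇒ n = (δ/d)² = (2.123 / 0.18)² = 139.13.
Rounding up, n = 140.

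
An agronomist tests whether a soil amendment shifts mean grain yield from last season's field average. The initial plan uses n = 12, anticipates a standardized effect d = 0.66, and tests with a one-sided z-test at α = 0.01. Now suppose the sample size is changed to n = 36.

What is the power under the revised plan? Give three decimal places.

With n = 36: δ = d·√n = 0.66 × √36 = 3.9600. Critical value z_{0.01} = 2.326.
Revised power = Φ(δ − 2.326) = Φ(1.634) = 0.9488.

Power ≈ 0.949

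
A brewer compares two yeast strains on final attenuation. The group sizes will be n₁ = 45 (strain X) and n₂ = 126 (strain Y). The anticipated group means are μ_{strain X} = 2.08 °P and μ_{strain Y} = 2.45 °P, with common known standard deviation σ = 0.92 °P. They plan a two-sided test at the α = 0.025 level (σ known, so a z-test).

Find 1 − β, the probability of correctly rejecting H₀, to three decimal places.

Standardized effect: d = |μ_{strain X} − μ_{strain Y}| / σ = |2.08 − 2.45| / 0.92 = 0.4022
Noncentrality parameter: δ = d / √(1/n₁ + 1/n₂) = 0.4022 / √(1/45 + 1/126) = 2.3158
Two-sided α = 0.025 → critical value z_{0.0125} = 2.241.
Power = Φ(δ − 2.241) + Φ(−δ − 2.241) = Φ(0.074) + Φ(-4.557) = 0.5297 + 0.0000 = 0.5297.

Power ≈ 0.530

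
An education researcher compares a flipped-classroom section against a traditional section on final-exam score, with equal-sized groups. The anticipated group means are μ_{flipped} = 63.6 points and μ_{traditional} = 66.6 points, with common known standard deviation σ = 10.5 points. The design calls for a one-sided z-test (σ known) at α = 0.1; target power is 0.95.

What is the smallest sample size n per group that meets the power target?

n = 210 per group

Standardized effect: d = |μ_{flipped} − μ_{traditional}| / σ = |63.6 − 66.6| / 10.5 = 0.2857
For power 0.95 need Φ(δ − z_{0.1}) = 0.95, so δ = z_{0.1} + z_{0.05} = 1.282 + 1.645 = 2.926.
δ = d·√(n/2) ⇒ n = 2(δ/d)² = 2 × (2.926 / 0.2857)² = 209.81.
Rounding up, n = 210 per group.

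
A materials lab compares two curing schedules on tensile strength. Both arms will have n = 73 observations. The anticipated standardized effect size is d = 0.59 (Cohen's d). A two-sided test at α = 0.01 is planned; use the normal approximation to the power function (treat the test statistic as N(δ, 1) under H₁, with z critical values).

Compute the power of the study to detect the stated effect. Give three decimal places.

Noncentrality parameter: δ = d·√(n/2) = 0.59 × √(73/2) = 3.5645
Two-sided α = 0.01 → critical value z_{0.005} = 2.576.
Power = Φ(δ − 2.576) + Φ(−δ − 2.576) = Φ(0.989) + Φ(-6.140) = 0.8386 + 0.0000 = 0.8386.

Power ≈ 0.839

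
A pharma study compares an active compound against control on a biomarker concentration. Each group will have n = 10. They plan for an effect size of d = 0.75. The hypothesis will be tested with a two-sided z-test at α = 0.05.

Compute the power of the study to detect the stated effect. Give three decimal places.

Power ≈ 0.389

Noncentrality parameter: δ = d·√(n/2) = 0.75 × √(10/2) = 1.6771
Critical value for a two-sided test at α = 0.05: z_{α/2} = 1.960.
Power = Φ(δ − 1.960) + Φ(−δ − 1.960) = Φ(-0.283) + Φ(-3.637) = 0.3886 + 0.0001 = 0.3888.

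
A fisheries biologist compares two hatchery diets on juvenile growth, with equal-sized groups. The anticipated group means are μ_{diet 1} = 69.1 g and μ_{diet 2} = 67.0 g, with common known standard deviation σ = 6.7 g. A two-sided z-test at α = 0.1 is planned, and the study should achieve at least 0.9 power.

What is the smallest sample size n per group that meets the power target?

n = 175 per group

Standardized effect: d = |μ_{diet 1} − μ_{diet 2}| / σ = |69.1 − 67.0| / 6.7 = 0.3134
For power 0.9 need Φ(δ − z_{0.05}) = 0.9, so δ = z_{0.05} + z_{0.10} = 1.645 + 1.282 = 2.926.
(For δ > 0 the lower-tail rejection region contributes negligibly to power, so the one-term inversion is standard.)
δ = d·√(n/2) ⇒ n = 2(δ/d)² = 2 × (2.926 / 0.3134)² = 174.35.
Round up to the next whole unit.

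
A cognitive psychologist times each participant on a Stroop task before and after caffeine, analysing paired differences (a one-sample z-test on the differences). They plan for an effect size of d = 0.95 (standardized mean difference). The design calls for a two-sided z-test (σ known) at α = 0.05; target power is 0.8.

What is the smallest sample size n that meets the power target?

Set Φ(δ − 1.960) = 0.8; then δ − 1.960 = Φ⁻¹(0.8) = 0.842, giving δ = 2.802.
(Ignoring the negligible lower-tail rejection probability gives the usual closed-form inversion.)
δ = d·√n ⇒ n = (δ/d)² = (2.802 / 0.95)² = 8.70.
Rounding up, n = 9.

n = 9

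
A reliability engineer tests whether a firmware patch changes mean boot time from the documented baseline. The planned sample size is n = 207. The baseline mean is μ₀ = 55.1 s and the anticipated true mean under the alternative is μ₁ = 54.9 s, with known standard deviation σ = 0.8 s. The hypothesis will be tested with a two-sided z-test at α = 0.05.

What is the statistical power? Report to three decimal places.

Power ≈ 0.949

Standardized effect: d = |μ₁ − μ₀| / σ = |54.9 − 55.1| / 0.8 = 0.2500
Noncentrality parameter: δ = d·√n = 0.2500 × √207 = 3.5969
Two-sided α = 0.05 → critical value z_{0.025} = 1.960.
Power = Φ(δ − 1.960) + Φ(−δ − 1.960) = Φ(1.637) + Φ(-5.557) = 0.9492 + 0.0000 = 0.9492.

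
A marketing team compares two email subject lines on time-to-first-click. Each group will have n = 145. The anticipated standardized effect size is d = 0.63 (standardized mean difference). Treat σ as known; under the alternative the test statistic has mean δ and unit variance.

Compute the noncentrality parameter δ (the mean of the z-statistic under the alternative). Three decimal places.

δ = d·√(n/2) = 0.63 × √(145/2) = 5.3643

δ ≈ 5.364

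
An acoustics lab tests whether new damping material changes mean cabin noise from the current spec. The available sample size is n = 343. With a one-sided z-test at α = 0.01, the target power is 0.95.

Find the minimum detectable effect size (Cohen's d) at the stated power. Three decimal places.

d ≈ 0.214

Required noncentrality: δ = z_{0.01} + z_{0.05} = 2.326 + 1.645 = 3.971.
δ = d·√n ⇒ d = δ/√n = 3.971/√343 = 0.2144.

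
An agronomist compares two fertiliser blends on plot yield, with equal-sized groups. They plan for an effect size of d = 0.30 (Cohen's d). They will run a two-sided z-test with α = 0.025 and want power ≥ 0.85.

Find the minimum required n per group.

n = 239 per group

For power 0.85 need Φ(δ − z_{0.0125}) = 0.85, so δ = z_{0.0125} + z_{0.15} = 2.241 + 1.036 = 3.278.
(Ignoring the negligible lower-tail rejection probability gives the usual closed-form inversion.)
δ = d·√(n/2) ⇒ n = 2(δ/d)² = 2 × (3.278 / 0.30)² = 238.76.
Round up to the next whole unit.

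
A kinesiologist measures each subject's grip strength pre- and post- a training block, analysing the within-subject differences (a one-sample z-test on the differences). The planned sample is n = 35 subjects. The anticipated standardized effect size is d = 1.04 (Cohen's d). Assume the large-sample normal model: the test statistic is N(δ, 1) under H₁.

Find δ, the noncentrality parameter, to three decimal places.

δ ≈ 6.153

The noncentrality parameter scales effect size by the design's sample-size factor: δ = d·√n = 1.04 × √35 = 6.1527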